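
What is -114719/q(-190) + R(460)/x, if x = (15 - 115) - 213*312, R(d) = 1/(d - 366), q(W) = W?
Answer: 358856174813/594345080 ≈ 603.78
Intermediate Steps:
R(d) = 1/(-366 + d)
x = -66556 (x = -100 - 66456 = -66556)
-114719/q(-190) + R(460)/x = -114719/(-190) + 1/((-366 + 460)*(-66556)) = -114719*(-1/190) - 1/66556/94 = 114719/190 + (1/94)*(-1/66556) = 114719/190 - 1/6256264 = 358856174813/594345080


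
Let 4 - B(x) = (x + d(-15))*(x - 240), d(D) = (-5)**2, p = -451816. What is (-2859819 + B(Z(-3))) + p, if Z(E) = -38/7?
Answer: -162034553/49 ≈ -3.3068e+6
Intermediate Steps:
d(D) = 25
Z(E) = -38/7 (Z(E) = -38*1/7 = -38/7)
B(x) = 4 - (-240 + x)*(25 + x) (B(x) = 4 - (x + 25)*(x - 240) = 4 - (25 + x)*(-240 + x) = 4 - (-240 + x)*(25 + x))
(-2859819 + B(Z(-3))) + p = (-2859819 + (6004 - (-38/7)**2 + 215*(-38/7))) - 451816 = (-2859819 + (6004 - 1*1444/49 - 8170/7)) - 451816 = (-2859819 + (6004 - 1444/49 - 8170/7)) - 451816 = (-2859819 + 235562/49) - 451816 = -139895569/49 - 451816 = -162034553/49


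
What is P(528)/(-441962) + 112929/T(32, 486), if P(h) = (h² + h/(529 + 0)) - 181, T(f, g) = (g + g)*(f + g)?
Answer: -7967240075533/19619384408568 ≈ -0.40609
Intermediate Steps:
T(f, g) = 2*g*(f + g) (T(f, g) = (2*g)*(f + g) = 2*g*(f + g))
P(h) = -181 + h² + h/529 (P(h) = (h² + h/529) - 181 = -181 + h² + h/529)
P(528)/(-441962) + 112929/T(32, 486) = (-181 + 528² + (1/529)*528)/(-441962) + 112929/((2*486*(32 + 486))) = (-181 + 278784 + 528/529)*(-1/441962) + 112929/((2*486*518)) = (147381515/529)*(-1/441962) + 112929/503496 = -147381515/233797898 + 112929*(1/503496) = -147381515/233797898 + 37643/167832 = -7967240075533/19619384408568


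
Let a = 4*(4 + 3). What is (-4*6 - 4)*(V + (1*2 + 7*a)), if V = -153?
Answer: -1260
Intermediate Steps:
a = 28 (a = 4*7 = 28)
(-4*6 - 4)*(V + (1*2 + 7*a)) = (-4*6 - 4)*(-153 + (1*2 + 7*28)) = (-24 - 4)*(-153 + (2 + 196)) = -28*(-153 + 198) = -28*45 = -1260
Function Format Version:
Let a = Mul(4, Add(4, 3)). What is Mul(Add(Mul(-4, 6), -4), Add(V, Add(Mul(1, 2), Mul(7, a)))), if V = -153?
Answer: -1260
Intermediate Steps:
a = 28 (a = Mul(4, 7) = 28)
Mul(Add(Mul(-4, 6), -4), Add(V, Add(Mul(1, 2), Mul(7, a)))) = Mul(Add(Mul(-4, 6), -4), Add(-153, Add(Mul(1, 2), Mul(7, 28)))) = Mul(Add(-24, -4), Add(-153, Add(2, 196))) = Mul(-28, Add(-153, 198)) = Mul(-28, 45) = -1260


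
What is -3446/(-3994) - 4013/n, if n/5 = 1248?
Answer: 2737559/12461280 ≈ 0.21969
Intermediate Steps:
n = 6240 (n = 5*1248 = 6240)
-3446/(-3994) - 4013/n = -3446/(-3994) - 4013/6240 = -3446*(-1/3994) - 4013*1/6240 = 1723/1997 - 4013/6240 = 2737559/12461280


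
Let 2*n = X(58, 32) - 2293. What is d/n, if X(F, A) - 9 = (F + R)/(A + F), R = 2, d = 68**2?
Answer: -13872/3425 ≈ -4.0502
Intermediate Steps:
d = 4624
X(F, A) = 9 + (2 + F)/(A + F) (X(F, A) = 9 + (F + 2)/(A + F) = 9 + (2 + F)/(A + F))
n = -3425/3 (n = ((2 + 9*32 + 10*58)/(32 + 58) - 2293)/2 = ((2 + 288 + 580)/90 - 2293)/2 = ((1/90)*870 - 2293)/2 = (29/3 - 2293)/2 = (1/2)*(-6850/3) = -3425/3 ≈ -1141.7)
d/n = 4624/(-3425/3) = 4624*(-3/3425) = -13872/3425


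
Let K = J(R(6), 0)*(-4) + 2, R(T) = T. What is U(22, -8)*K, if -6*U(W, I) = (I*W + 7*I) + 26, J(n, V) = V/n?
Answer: 206/3 ≈ 68.667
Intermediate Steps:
U(W, I) = -13/3 - 7*I/6 - I*W/6 (U(W, I) = -((I*W + 7*I) + 26)/6 = -((7*I + I*W) + 26)/6 = -(26 + 7*I + I*W)/6 = -13/3 - 7*I/6 - I*W/6)
K = 2 (K = (0/6)*(-4) + 2 = (0*(⅙))*(-4) + 2 = 0*(-4) + 2 = 0 + 2 = 2)
U(22, -8)*K = (-13/3 - 7/6*(-8) - ⅙*(-8)*22)*2 = (-13/3 + 28/3 + 88/3)*2 = (103/3)*2 = 206/3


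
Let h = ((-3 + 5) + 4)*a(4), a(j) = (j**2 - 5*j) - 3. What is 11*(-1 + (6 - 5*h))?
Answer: 2365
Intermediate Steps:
a(j) = -3 + j**2 - 5*j
h = -42 (h = ((-3 + 5) + 4)*(-3 + 4**2 - 5*4) = (2 + 4)*(-3 + 16 - 20) = 6*(-7) = -42)
11*(-1 + (6 - 5*h)) = 11*(-1 + (6 - 5*(-42))) = 11*(-1 + (6 + 210)) = 11*(-1 + 216) = 11*215 = 2365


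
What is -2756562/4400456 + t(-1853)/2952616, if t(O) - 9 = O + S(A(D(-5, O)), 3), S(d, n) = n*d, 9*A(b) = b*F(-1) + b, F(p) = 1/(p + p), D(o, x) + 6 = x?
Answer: -6111410186255/9744642594672 ≈ -0.62716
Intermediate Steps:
D(o, x) = -6 + x
F(p) = 1/(2*p)
A(b) = b/18 (A(b) = (b*((1/2)/(-1)) + b)/9 = (b*((1/2)*(-1)) + b)/9 = (b*(-1/2) + b)/9 = (-b/2 + b)/9 = (b/2)/9 = b/18)
S(d, n) = d*n
t(O) = 8 + 7*O/6 (t(O) = 9 + (O + ((-6 + O)/18)*3) = 9 + (O + (-1/3 + O/18)*3) = 9 + (O + (-1 + O/6)) = 9 + (-1 + 7*O/6) = 8 + 7*O/6)
-2756562/4400456 + t(-1853)/2952616 = -2756562/4400456 + (8 + (7/6)*(-1853))/2952616 = -2756562*1/4400456 + (8 - 12971/6)*(1/2952616) = -1378281/2200228 - 12923/6*1/2952616 = -1378281/2200228 - 12923/17715696 = -6111410186255/9744642594672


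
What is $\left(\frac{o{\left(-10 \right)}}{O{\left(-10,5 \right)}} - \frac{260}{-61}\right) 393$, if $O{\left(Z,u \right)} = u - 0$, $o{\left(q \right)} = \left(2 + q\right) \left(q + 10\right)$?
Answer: $\frac{102180}{61} \approx 1675.1$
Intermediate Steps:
$o{\left(q \right)} = \left(2 + q\right) \left(10 + q\right)$
$O{\left(Z,u \right)} = u$ ($O{\left(Z,u \right)} = u + 0 = u$)
$\left(\frac{o{\left(-10 \right)}}{O{\left(-10,5 \right)}} - \frac{260}{-61}\right) 393 = \left(\frac{20 + \left(-10\right)^{2} + 12 \left(-10\right)}{5} - \frac{260}{-61}\right) 393 = \left(\left(20 + 100 - 120\right) \frac{1}{5} - - \frac{260}{61}\right) 393 = \left(0 \cdot \frac{1}{5} + \frac{260}{61}\right) 393 = \left(0 + \frac{260}{61}\right) 393 = \frac{260}{61} \cdot 393 = \frac{102180}{61}$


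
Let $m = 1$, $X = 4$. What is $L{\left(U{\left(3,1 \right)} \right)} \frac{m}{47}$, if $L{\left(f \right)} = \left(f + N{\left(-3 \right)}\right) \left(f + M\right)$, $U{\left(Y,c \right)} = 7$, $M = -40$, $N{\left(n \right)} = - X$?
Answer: $- \frac{99}{47} \approx -2.1064$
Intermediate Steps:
$N{\left(n \right)} = -4$ ($N{\left(n \right)} = \left(-1\right) 4 = -4$)
$L{\left(f \right)} = \left(-40 + f\right) \left(-4 + f\right)$ ($L{\left(f \right)} = \left(f - 4\right) \left(f - 40\right) = \left(-4 + f\right) \left(-40 + f\right) = \left(-40 + f\right) \left(-4 + f\right)$)
$L{\left(U{\left(3,1 \right)} \right)} \frac{m}{47} = \left(160 + 7^{2} - 308\right) 1 \cdot \frac{1}{47} = \left(160 + 49 - 308\right) 1 \cdot \frac{1}{47} = \left(-99\right) \frac{1}{47} = - \frac{99}{47}$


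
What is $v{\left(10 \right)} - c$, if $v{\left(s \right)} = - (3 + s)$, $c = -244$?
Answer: $231$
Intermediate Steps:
$v{\left(s \right)} = -3 - s$
$v{\left(10 \right)} - c = \left(-3 - 10\right) - -244 = \left(-3 - 10\right) + 244 = -13 + 244 = 231$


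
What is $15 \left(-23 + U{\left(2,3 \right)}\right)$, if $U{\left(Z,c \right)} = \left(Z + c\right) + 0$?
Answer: $-270$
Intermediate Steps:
$U{\left(Z,c \right)} = Z + c$
$15 \left(-23 + U{\left(2,3 \right)}\right) = 15 \left(-23 + \left(2 + 3\right)\right) = 15 \left(-23 + 5\right) = 15 \left(-18\right) = -270$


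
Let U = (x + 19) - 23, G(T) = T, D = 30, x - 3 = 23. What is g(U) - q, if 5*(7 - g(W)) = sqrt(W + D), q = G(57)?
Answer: -50 - 2*sqrt(13)/5 ≈ -51.442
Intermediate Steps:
x = 26 (x = 3 + 23 = 26)
q = 57
U = 22 (U = (26 + 19) - 23 = 45 - 23 = 22)
g(W) = 7 - sqrt(30 + W)/5 (g(W) = 7 - sqrt(W + 30)/5 = 7 - sqrt(30 + W)/5)
g(U) - q = (7 - sqrt(30 + 22)/5) - 1*57 = (7 - 2*sqrt(13)/5) - 57 = -50 - 2*sqrt(13)/5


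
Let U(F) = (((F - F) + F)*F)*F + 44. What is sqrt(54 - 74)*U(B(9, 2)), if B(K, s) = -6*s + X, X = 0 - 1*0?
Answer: -3368*I*sqrt(5) ≈ -7531.1*I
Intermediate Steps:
X = 0 (X = 0 + 0 = 0)
B(K, s) = -6*s (B(K, s) = -6*s + 0 = -6*s)
U(F) = 44 + F**3 (U(F) = ((0 + F)*F)*F + 44 = (F*F)*F + 44 = F**2*F + 44 = F**3 + 44 = 44 + F**3)
sqrt(54 - 74)*U(B(9, 2)) = sqrt(54 - 74)*(44 + (-6*2)**3) = sqrt(-20)*(44 + (-12)**3) = (2*I*sqrt(5))*(44 - 1728) = (2*I*sqrt(5))*(-1684) = -3368*I*sqrt(5)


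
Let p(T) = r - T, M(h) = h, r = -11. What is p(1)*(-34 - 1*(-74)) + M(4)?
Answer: -476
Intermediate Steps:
p(T) = -11 - T
p(1)*(-34 - 1*(-74)) + M(4) = (-11 - 1*1)*(-34 - 1*(-74)) + 4 = (-11 - 1)*(-34 + 74) + 4 = -12*40 + 4 = -480 + 4 = -476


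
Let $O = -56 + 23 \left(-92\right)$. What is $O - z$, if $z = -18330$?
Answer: $16158$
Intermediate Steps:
$O = -2172$ ($O = -56 - 2116 = -2172$)
$O - z = -2172 - -18330 = -2172 + 18330 = 16158$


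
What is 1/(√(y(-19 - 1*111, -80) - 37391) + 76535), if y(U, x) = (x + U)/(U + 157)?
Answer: 688815/52718792614 - 3*I*√336589/52718792614 ≈ 1.3066e-5 - 3.3015e-8*I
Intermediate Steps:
y(U, x) = (U + x)/(157 + U)
1/(√(y(-19 - 1*111, -80) - 37391) + 76535) = 1/(√(((-19 - 1*111) - 80)/(157 + (-19 - 1*111)) - 37391) + 76535) = 1/(√(((-19 - 111) - 80)/(157 + (-19 - 111)) - 37391) + 76535) = 1/(√((-130 - 80)/(157 - 130) - 37391) + 76535) = 1/(√(-210/27 - 37391) + 76535) = 1/(√((1/27)*(-210) - 37391) + 76535) = 1/(√(-70/9 - 37391) + 76535) = 1/(√(-336589/9) + 76535) = 1/(I*√336589/3 + 76535) = 1/(76535 + I*√336589/3)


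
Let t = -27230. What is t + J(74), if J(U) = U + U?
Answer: -27082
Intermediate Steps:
J(U) = 2*U
t + J(74) = -27230 + 2*74 = -27230 + 148 = -27082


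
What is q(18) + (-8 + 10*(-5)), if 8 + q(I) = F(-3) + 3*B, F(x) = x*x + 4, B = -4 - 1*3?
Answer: -74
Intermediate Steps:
B = -7 (B = -4 - 3 = -7)
F(x) = 4 + x² (F(x) = x² + 4 = 4 + x²)
q(I) = -16 (q(I) = -8 + ((4 + (-3)²) + 3*(-7)) = -8 + ((4 + 9) - 21) = -8 + (13 - 21) = -8 - 8 = -16)
q(18) + (-8 + 10*(-5)) = -16 + (-8 + 10*(-5)) = -16 + (-8 - 50) = -16 - 58 = -74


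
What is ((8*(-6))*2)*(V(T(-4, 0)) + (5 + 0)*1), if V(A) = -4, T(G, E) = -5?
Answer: -96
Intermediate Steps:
((8*(-6))*2)*(V(T(-4, 0)) + (5 + 0)*1) = ((8*(-6))*2)*(-4 + (5 + 0)*1) = (-48*2)*(-4 + 5*1) = -96*(-4 + 5) = -96*1 = -96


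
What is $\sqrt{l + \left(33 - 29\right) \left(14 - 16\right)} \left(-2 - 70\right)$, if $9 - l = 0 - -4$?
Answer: $- 72 i \sqrt{3} \approx - 124.71 i$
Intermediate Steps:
$l = 5$ ($l = 9 - \left(0 - -4\right) = 9 - \left(0 + 4\right) = 9 - 4 = 5$)
$\sqrt{l + \left(33 - 29\right) \left(14 - 16\right)} \left(-2 - 70\right) = \sqrt{5 + \left(33 - 29\right) \left(14 - 16\right)} \left(-2 - 70\right) = \sqrt{5 + 4 \left(-2\right)} \left(-72\right) = \sqrt{5 - 8} \left(-72\right) = \sqrt{-3} \left(-72\right) = i \sqrt{3} \left(-72\right) = - 72 i \sqrt{3}$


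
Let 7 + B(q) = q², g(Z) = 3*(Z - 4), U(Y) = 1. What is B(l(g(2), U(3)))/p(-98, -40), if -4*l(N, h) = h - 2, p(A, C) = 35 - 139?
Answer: 111/1664 ≈ 0.066707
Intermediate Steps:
p(A, C) = -104
g(Z) = -12 + 3*Z (g(Z) = 3*(-4 + Z) = -12 + 3*Z)
l(N, h) = ½ - h/4 (l(N, h) = -(h - 2)/4 = -(-2 + h)/4 = ½ - h/4)
B(q) = -7 + q²
B(l(g(2), U(3)))/p(-98, -40) = (-7 + (½ - ¼*1)²)/(-104) = (-7 + (½ - ¼)²)*(-1/104) = (-7 + (¼)²)*(-1/104) = (-7 + 1/16)*(-1/104) = -111/16*(-1/104) = 111/1664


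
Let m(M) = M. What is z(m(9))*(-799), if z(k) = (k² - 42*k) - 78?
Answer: 299625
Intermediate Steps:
z(k) = -78 + k² - 42*k
z(m(9))*(-799) = (-78 + 9² - 42*9)*(-799) = (-78 + 81 - 378)*(-799) = -375*(-799) = 299625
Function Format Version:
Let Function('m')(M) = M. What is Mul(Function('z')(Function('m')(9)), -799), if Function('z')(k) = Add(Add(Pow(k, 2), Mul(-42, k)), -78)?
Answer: 299625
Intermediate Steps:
Function('z')(k) = Add(-78, Pow(k, 2), Mul(-42, k))
Mul(Function('z')(Function('m')(9)), -799) = Mul(Add(-78, Pow(9, 2), Mul(-42, 9)), -799) = Mul(Add(-78, 81, -378), -799) = Mul(-375, -799) = 299625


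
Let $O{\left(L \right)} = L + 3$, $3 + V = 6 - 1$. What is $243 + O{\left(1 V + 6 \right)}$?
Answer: $254$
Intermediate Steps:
$V = 2$ ($V = -3 + \left(6 - 1\right) = -3 + 5 = 2$)
$O{\left(L \right)} = 3 + L$
$243 + O{\left(1 V + 6 \right)} = 243 + \left(3 + \left(1 \cdot 2 + 6\right)\right) = 243 + \left(3 + \left(2 + 6\right)\right) = 243 + \left(3 + 8\right) = 243 + 11 = 254$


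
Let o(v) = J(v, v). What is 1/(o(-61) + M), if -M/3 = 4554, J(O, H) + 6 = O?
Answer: -1/13729 ≈ -7.2839e-5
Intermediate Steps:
J(O, H) = -6 + O
o(v) = -6 + v
M = -13662 (M = -3*4554 = -13662)
1/(o(-61) + M) = 1/((-6 - 61) - 13662) = 1/(-67 - 13662) = 1/(-13729) = -1/13729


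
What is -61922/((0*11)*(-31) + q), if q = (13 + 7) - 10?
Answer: -30961/5 ≈ -6192.2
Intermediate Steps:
q = 10 (q = 20 - 10 = 10)
-61922/((0*11)*(-31) + q) = -61922/((0*11)*(-31) + 10) = -61922/(0*(-31) + 10) = -61922/(0 + 10) = -61922/10 = -61922*1/10 = -30961/5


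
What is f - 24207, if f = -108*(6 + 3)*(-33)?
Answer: 7869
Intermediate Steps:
f = 32076 (f = -108*9*(-33) = -18*54*(-33) = -972*(-33) = 32076)
f - 24207 = 32076 - 24207 = 7869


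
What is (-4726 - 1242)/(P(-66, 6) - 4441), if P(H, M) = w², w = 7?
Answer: 746/549 ≈ 1.3588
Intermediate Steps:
P(H, M) = 49 (P(H, M) = 7² = 49)
(-4726 - 1242)/(P(-66, 6) - 4441) = (-4726 - 1242)/(49 - 4441) = -5968/(-4392) = -5968*(-1/4392) = 746/549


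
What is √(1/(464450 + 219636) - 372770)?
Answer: I*√174446539521282834/684086 ≈ 610.55*I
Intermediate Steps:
√(1/(464450 + 219636) - 372770) = √(1/684086 - 372770) = √(-255006738219/684086) = I*√174446539521282834/684086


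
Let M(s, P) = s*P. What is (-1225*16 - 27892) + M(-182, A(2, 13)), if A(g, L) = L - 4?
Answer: -49130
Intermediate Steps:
A(g, L) = -4 + L
M(s, P) = P*s
(-1225*16 - 27892) + M(-182, A(2, 13)) = (-1225*16 - 27892) + (-4 + 13)*(-182) = (-19600 - 27892) + 9*(-182) = -47492 - 1638 = -49130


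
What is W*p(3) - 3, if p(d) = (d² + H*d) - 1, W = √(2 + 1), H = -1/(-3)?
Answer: -3 + 9*√3 ≈ 12.588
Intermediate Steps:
H = ⅓ (H = -1*(-⅓) = ⅓ ≈ 0.33333)
W = √3 ≈ 1.7320
p(d) = -1 + d² + d/3 (p(d) = (d² + d/3) - 1 = -1 + d² + d/3)
W*p(3) - 3 = √3*(-1 + 3² + (⅓)*3) - 3 = √3*(-1 + 9 + 1) - 3 = √3*9 - 3 = 9*√3 - 3 = -3 + 9*√3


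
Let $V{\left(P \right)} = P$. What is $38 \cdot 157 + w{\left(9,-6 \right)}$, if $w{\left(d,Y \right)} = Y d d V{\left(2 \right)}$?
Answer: $4994$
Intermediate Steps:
$w{\left(d,Y \right)} = 2 Y d^{2}$ ($w{\left(d,Y \right)} = Y d d 2 = Y d^{2} \cdot 2 = 2 Y d^{2}$)
$38 \cdot 157 + w{\left(9,-6 \right)} = 38 \cdot 157 + 2 \left(-6\right) 9^{2} = 5966 + 2 \left(-6\right) 81 = 5966 - 972 = 4994$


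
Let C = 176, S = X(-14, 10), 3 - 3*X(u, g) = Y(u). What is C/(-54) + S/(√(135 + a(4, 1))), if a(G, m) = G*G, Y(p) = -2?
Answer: -88/27 + 5*√151/453 ≈ -3.1236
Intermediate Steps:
X(u, g) = 5/3 (X(u, g) = 1 - ⅓*(-2) = 1 + ⅔ = 5/3)
S = 5/3 ≈ 1.6667
a(G, m) = G²
C/(-54) + S/(√(135 + a(4, 1))) = 176/(-54) + 5/(3*(√(135 + 4²))) = 176*(-1/54) + 5/(3*(√(135 + 16))) = -88/27 + 5/(3*(√151)) = -88/27 + 5*(√151/151)/3 = -88/27 + 5*√151/453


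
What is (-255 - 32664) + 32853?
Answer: -66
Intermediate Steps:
(-255 - 32664) + 32853 = -32919 + 32853 = -66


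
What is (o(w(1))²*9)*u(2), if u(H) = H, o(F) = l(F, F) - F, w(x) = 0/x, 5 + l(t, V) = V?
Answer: 450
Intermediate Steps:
l(t, V) = -5 + V
w(x) = 0
o(F) = -5 (o(F) = (-5 + F) - F = -5)
(o(w(1))²*9)*u(2) = ((-5)²*9)*2 = (25*9)*2 = 225*2 = 450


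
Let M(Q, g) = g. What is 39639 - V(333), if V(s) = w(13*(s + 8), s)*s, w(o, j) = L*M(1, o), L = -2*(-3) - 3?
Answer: -4388928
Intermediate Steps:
L = 3 (L = 6 - 3 = 3)
w(o, j) = 3*o
V(s) = s*(312 + 39*s) (V(s) = (3*(13*(s + 8)))*s = (3*(13*(8 + s)))*s = (3*(104 + 13*s))*s = (312 + 39*s)*s = s*(312 + 39*s))
39639 - V(333) = 39639 - 39*333*(8 + 333) = 39639 - 39*333*341 = 39639 - 1*4428567 = 39639 - 4428567 = -4388928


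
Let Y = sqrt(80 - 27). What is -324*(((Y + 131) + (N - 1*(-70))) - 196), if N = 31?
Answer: -11664 - 324*sqrt(53) ≈ -14023.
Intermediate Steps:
Y = sqrt(53) ≈ 7.2801
-324*(((Y + 131) + (N - 1*(-70))) - 196) = -324*(((sqrt(53) + 131) + (31 - 1*(-70))) - 196) = -324*(((131 + sqrt(53)) + (31 + 70)) - 196) = -324*(((131 + sqrt(53)) + 101) - 196) = -324*((232 + sqrt(53)) - 196) = -324*(36 + sqrt(53)) = -11664 - 324*sqrt(53)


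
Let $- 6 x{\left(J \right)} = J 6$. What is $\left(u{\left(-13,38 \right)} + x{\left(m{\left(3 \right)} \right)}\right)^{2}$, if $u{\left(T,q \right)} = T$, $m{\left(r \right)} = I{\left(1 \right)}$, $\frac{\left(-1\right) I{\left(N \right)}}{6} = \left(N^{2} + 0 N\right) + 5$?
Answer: $529$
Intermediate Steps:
$I{\left(N \right)} = -30 - 6 N^{2}$ ($I{\left(N \right)} = - 6 \left(\left(N^{2} + 0 N\right) + 5\right) = - 6 \left(\left(N^{2} + 0\right) + 5\right) = - 6 \left(N^{2} + 5\right) = - 6 \left(5 + N^{2}\right) = -30 - 6 N^{2}$)
$m{\left(r \right)} = -36$ ($m{\left(r \right)} = -30 - 6 \cdot 1^{2} = -30 - 6 = -36$)
$x{\left(J \right)} = - J$ ($x{\left(J \right)} = - \frac{J 6}{6} = - \frac{6 J}{6} = - J$)
$\left(u{\left(-13,38 \right)} + x{\left(m{\left(3 \right)} \right)}\right)^{2} = \left(-13 - -36\right)^{2} = \left(-13 + 36\right)^{2} = 23^{2} = 529$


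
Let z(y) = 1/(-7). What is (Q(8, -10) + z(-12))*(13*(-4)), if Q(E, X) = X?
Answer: 3692/7 ≈ 527.43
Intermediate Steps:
z(y) = -1/7
(Q(8, -10) + z(-12))*(13*(-4)) = (-10 - 1/7)*(13*(-4)) = -71/7*(-52) = 3692/7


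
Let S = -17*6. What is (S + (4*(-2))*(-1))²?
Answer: 8836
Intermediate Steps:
S = -102
(S + (4*(-2))*(-1))² = (-102 + (4*(-2))*(-1))² = (-102 - 8*(-1))² = (-102 + 8)² = (-94)² = 8836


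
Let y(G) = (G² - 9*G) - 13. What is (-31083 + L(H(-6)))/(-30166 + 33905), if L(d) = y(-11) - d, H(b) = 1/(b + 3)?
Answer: -92627/11217 ≈ -8.2577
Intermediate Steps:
H(b) = 1/(3 + b)
y(G) = -13 + G² - 9*G
L(d) = 207 - d (L(d) = (-13 + (-11)² - 9*(-11)) - d = (-13 + 121 + 99) - d = 207 - d)
(-31083 + L(H(-6)))/(-30166 + 33905) = (-31083 + (207 - 1/(3 - 6)))/(-30166 + 33905) = (-31083 + (207 - 1/(-3)))/3739 = (-31083 + (207 - 1*(-⅓)))*(1/3739) = (-31083 + (207 + ⅓))*(1/3739) = (-31083 + 622/3)*(1/3739) = -92627/3*1/3739 = -92627/11217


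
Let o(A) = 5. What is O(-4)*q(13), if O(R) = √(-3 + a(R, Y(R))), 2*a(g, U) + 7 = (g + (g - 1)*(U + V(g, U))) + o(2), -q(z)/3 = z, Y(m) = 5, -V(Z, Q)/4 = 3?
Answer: -39*√46/2 ≈ -132.26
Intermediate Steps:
V(Z, Q) = -12 (V(Z, Q) = -4*3 = -12)
q(z) = -3*z
a(g, U) = -1 + g/2 + (-1 + g)*(-12 + U)/2 (a(g, U) = -7/2 + ((g + (g - 1)*(U - 12)) + 5)/2 = -7/2 + ((g + (-1 + g)*(-12 + U)) + 5)/2 = -7/2 + (5 + g + (-1 + g)*(-12 + U))/2 = -7/2 + (5/2 + g/2 + (-1 + g)*(-12 + U)/2) = -1 + g/2 + (-1 + g)*(-12 + U)/2)
O(R) = √(-½ - 3*R) (O(R) = √(-3 + (5 - 11*R/2 - ½*5 + (½)*5*R)) = √(-3 + (5 - 11*R/2 - 5/2 + 5*R/2)) = √(-3 + (5/2 - 3*R)) = √(-½ - 3*R))
O(-4)*q(13) = (√(-2 - 12*(-4))/2)*(-3*13) = (√(-2 + 48)/2)*(-39) = (√46/2)*(-39) = -39*√46/2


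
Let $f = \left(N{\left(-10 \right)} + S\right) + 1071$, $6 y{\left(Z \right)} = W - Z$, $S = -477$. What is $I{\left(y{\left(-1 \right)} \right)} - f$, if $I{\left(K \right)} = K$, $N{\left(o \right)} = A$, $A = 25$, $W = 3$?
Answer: $- \frac{1855}{3} \approx -618.33$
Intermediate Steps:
$N{\left(o \right)} = 25$
$y{\left(Z \right)} = \frac{1}{2} - \frac{Z}{6}$ ($y{\left(Z \right)} = \frac{3 - Z}{6} = \frac{1}{2} - \frac{Z}{6}$)
$f = 619$ ($f = \left(25 - 477\right) + 1071 = -452 + 1071 = 619$)
$I{\left(y{\left(-1 \right)} \right)} - f = \left(\frac{1}{2} - - \frac{1}{6}\right) - 619 = \left(\frac{1}{2} + \frac{1}{6}\right) - 619 = \frac{2}{3} - 619 = - \frac{1855}{3}$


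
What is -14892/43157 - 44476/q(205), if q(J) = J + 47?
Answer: -480800879/2718891 ≈ -176.84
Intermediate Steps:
q(J) = 47 + J
-14892/43157 - 44476/q(205) = -14892/43157 - 44476/(47 + 205) = -14892*1/43157 - 44476/252 = -14892/43157 - 44476*1/252 = -14892/43157 - 11119/63 = -480800879/2718891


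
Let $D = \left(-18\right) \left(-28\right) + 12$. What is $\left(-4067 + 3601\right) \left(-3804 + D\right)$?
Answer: $1532208$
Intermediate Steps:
$D = 516$ ($D = 504 + 12 = 516$)
$\left(-4067 + 3601\right) \left(-3804 + D\right) = \left(-4067 + 3601\right) \left(-3804 + 516\right) = \left(-466\right) \left(-3288\right) = 1532208$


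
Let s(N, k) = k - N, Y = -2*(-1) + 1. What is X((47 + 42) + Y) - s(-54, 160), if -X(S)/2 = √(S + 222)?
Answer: -214 - 2*√314 ≈ -249.44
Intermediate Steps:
Y = 3 (Y = 2 + 1 = 3)
X(S) = -2*√(222 + S) (X(S) = -2*√(S + 222) = -2*√(222 + S))
X((47 + 42) + Y) - s(-54, 160) = -2*√(222 + ((47 + 42) + 3)) - (160 - 1*(-54)) = -2*√(222 + (89 + 3)) - (160 + 54) = -2*√(222 + 92) - 1*214 = -2*√314 - 214 = -214 - 2*√314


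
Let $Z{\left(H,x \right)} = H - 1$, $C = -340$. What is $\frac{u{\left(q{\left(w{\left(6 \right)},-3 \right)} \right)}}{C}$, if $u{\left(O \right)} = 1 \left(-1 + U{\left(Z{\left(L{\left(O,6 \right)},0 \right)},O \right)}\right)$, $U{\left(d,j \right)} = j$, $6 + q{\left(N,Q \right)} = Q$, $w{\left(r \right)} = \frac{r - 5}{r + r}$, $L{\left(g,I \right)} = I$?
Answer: $\frac{1}{34} \approx 0.029412$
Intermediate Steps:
$Z{\left(H,x \right)} = -1 + H$
$w{\left(r \right)} = \frac{-5 + r}{2 r}$
$q{\left(N,Q \right)} = -6 + Q$
$u{\left(O \right)} = -1 + O$ ($u{\left(O \right)} = 1 \left(-1 + O\right) = -1 + O$)
$\frac{u{\left(q{\left(w{\left(6 \right)},-3 \right)} \right)}}{C} = \frac{-1 - 9}{-340} = \left(-1 - 9\right) \left(- \frac{1}{340}\right) = \left(-10\right) \left(- \frac{1}{340}\right) = \frac{1}{34}$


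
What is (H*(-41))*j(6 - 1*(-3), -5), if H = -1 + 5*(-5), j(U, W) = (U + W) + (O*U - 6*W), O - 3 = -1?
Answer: 55432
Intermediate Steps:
O = 2 (O = 3 - 1 = 2)
j(U, W) = -5*W + 3*U (j(U, W) = (U + W) + (2*U - 6*W) = (U + W) + (-6*W + 2*U) = -5*W + 3*U)
H = -26 (H = -1 - 25 = -26)
(H*(-41))*j(6 - 1*(-3), -5) = (-26*(-41))*(-5*(-5) + 3*(6 - 1*(-3))) = 1066*(25 + 3*(6 + 3)) = 1066*(25 + 3*9) = 1066*(25 + 27) = 1066*52 = 55432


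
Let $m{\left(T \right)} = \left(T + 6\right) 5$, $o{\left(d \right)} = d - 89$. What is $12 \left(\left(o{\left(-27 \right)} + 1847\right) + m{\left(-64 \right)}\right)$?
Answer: $17292$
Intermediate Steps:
$o{\left(d \right)} = -89 + d$
$m{\left(T \right)} = 30 + 5 T$ ($m{\left(T \right)} = \left(6 + T\right) 5 = 30 + 5 T$)
$12 \left(\left(o{\left(-27 \right)} + 1847\right) + m{\left(-64 \right)}\right) = 12 \left(\left(\left(-89 - 27\right) + 1847\right) + \left(30 + 5 \left(-64\right)\right)\right) = 12 \left(\left(-116 + 1847\right) + \left(30 - 320\right)\right) = 12 \left(1731 - 290\right) = 12 \cdot 1441 = 17292$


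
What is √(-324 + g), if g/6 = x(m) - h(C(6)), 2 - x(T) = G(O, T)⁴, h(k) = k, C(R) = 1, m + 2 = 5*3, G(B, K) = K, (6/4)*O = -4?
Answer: 6*I*√4769 ≈ 414.35*I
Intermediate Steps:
O = -8/3 (O = (⅔)*(-4) = -8/3 ≈ -2.6667)
m = 13 (m = -2 + 5*3 = -2 + 15 = 13)
x(T) = 2 - T⁴
g = -171360 (g = 6*((2 - 1*13⁴) - 1*1) = 6*((2 - 1*28561) - 1) = 6*((2 - 28561) - 1) = 6*(-28559 - 1) = 6*(-28560) = -171360)
√(-324 + g) = √(-324 - 171360) = √(-171684) = 6*I*√4769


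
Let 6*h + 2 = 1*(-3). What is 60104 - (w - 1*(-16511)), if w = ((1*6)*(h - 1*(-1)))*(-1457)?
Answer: 45050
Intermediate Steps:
h = -⅚ (h = -⅓ + (1*(-3))/6 = -⅓ + (⅙)*(-3) = -⅓ - ½ = -⅚ ≈ -0.83333)
w = -1457 (w = ((1*6)*(-⅚ - 1*(-1)))*(-1457) = (6*(-⅚ + 1))*(-1457) = (6*(⅙))*(-1457) = 1*(-1457) = -1457)
60104 - (w - 1*(-16511)) = 60104 - (-1457 - 1*(-16511)) = 60104 - (-1457 + 16511) = 60104 - 1*15054 = 60104 - 15054 = 45050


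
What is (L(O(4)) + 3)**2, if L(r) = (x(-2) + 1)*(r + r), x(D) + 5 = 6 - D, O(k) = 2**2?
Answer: 1225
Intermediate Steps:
O(k) = 4
x(D) = 1 - D (x(D) = -5 + (6 - D) = 1 - D)
L(r) = 8*r (L(r) = ((1 - 1*(-2)) + 1)*(r + r) = ((1 + 2) + 1)*(2*r) = (3 + 1)*(2*r) = 4*(2*r) = 8*r)
(L(O(4)) + 3)**2 = (8*4 + 3)**2 = (32 + 3)**2 = 35**2 = 1225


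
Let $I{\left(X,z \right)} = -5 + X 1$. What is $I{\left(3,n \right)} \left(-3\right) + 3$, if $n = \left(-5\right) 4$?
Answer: $9$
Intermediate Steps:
$n = -20$
$I{\left(X,z \right)} = -5 + X$
$I{\left(3,n \right)} \left(-3\right) + 3 = \left(-5 + 3\right) \left(-3\right) + 3 = \left(-2\right) \left(-3\right) + 3 = 6 + 3 = 9$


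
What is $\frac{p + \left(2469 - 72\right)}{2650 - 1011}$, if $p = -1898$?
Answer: $\frac{499}{1639} \approx 0.30445$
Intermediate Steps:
$\frac{p + \left(2469 - 72\right)}{2650 - 1011} = \frac{-1898 + \left(2469 - 72\right)}{2650 - 1011} = \frac{-1898 + \left(2469 - 72\right)}{1639} = \left(-1898 + 2397\right) \frac{1}{1639} = 499 \cdot \frac{1}{1639} = \frac{499}{1639}$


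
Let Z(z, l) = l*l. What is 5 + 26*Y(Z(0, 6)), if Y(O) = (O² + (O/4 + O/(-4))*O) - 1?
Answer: 33675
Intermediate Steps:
Z(z, l) = l²
Y(O) = -1 + O² (Y(O) = (O² + (O*(¼) + O*(-¼))*O) - 1 = (O² + (O/4 - O/4)*O) - 1 = (O² + 0*O) - 1 = (O² + 0) - 1 = O² - 1 = -1 + O²)
5 + 26*Y(Z(0, 6)) = 5 + 26*(-1 + (6²)²) = 5 + 26*(-1 + 36²) = 5 + 26*(-1 + 1296) = 5 + 26*1295 = 5 + 33670 = 33675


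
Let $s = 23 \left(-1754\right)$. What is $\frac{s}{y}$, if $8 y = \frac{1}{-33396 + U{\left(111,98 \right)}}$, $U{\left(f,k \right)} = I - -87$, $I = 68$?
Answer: $10728067376$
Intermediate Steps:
$U{\left(f,k \right)} = 155$ ($U{\left(f,k \right)} = 68 - -87 = 68 + 87 = 155$)
$s = -40342$
$y = - \frac{1}{265928}$ ($y = \frac{1}{8 \left(-33396 + 155\right)} = \frac{1}{8 \left(-33241\right)} = \frac{1}{8} \left(- \frac{1}{33241}\right) = - \frac{1}{265928} \approx -3.7604 \cdot 10^{-6}$)
$\frac{s}{y} = - \frac{40342}{- \frac{1}{265928}} = \left(-40342\right) \left(-265928\right) = 10728067376$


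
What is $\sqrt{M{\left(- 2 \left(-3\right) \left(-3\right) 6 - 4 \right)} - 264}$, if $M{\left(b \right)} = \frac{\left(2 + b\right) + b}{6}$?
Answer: $i \sqrt{301} \approx 17.349 i$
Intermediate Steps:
$M{\left(b \right)} = \frac{1}{3} + \frac{b}{3}$ ($M{\left(b \right)} = \left(2 + 2 b\right) \frac{1}{6} = \frac{1}{3} + \frac{b}{3}$)
$\sqrt{M{\left(- 2 \left(-3\right) \left(-3\right) 6 - 4 \right)} - 264} = \sqrt{\left(\frac{1}{3} + \frac{- 2 \left(-3\right) \left(-3\right) 6 - 4}{3}\right) - 264} = \sqrt{\left(\frac{1}{3} + \frac{- 2 \cdot 9 \cdot 6 - 4}{3}\right) - 264} = \sqrt{\left(\frac{1}{3} + \frac{\left(-2\right) 54 - 4}{3}\right) - 264} = \sqrt{\left(\frac{1}{3} + \frac{-108 - 4}{3}\right) - 264} = \sqrt{\left(\frac{1}{3} + \frac{1}{3} \left(-112\right)\right) - 264} = \sqrt{\left(\frac{1}{3} - \frac{112}{3}\right) - 264} = \sqrt{-37 - 264} = \sqrt{-301} = i \sqrt{301}$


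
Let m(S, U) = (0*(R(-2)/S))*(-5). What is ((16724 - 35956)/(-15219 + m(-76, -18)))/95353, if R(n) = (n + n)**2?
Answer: 19232/1451177307 ≈ 1.3253e-5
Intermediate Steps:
R(n) = 4*n**2 (R(n) = (2*n)**2 = 4*n**2)
m(S, U) = 0 (m(S, U) = (0*((4*(-2)**2)/S))*(-5) = (0*((4*4)/S))*(-5) = (0*(16/S))*(-5) = 0*(-5) = 0)
((16724 - 35956)/(-15219 + m(-76, -18)))/95353 = ((16724 - 35956)/(-15219 + 0))/95353 = -19232/(-15219)*(1/95353) = -19232*(-1/15219)*(1/95353) = (19232/15219)*(1/95353) = 19232/1451177307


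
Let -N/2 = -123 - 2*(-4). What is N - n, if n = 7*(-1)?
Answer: 237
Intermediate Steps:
n = -7
N = 230 (N = -2*(-123 - 2*(-4)) = -2*(-123 + 8) = -2*(-115) = 230)
N - n = 230 - 1*(-7) = 230 + 7 = 237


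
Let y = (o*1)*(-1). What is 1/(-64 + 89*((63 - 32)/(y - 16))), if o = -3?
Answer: -13/3591 ≈ -0.0036202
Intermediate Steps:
y = 3 (y = -3*1*(-1) = -3*(-1) = 3)
1/(-64 + 89*((63 - 32)/(y - 16))) = 1/(-64 + 89*((63 - 32)/(3 - 16))) = 1/(-64 + 89*(31/(-13))) = 1/(-64 + 89*(31*(-1/13))) = 1/(-64 + 89*(-31/13)) = 1/(-64 - 2759/13) = 1/(-3591/13) = -13/3591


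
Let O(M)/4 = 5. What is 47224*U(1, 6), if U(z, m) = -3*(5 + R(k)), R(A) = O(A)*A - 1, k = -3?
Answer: 7933632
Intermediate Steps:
O(M) = 20 (O(M) = 4*5 = 20)
R(A) = -1 + 20*A (R(A) = 20*A - 1 = -1 + 20*A)
U(z, m) = 168 (U(z, m) = -3*(5 + (-1 + 20*(-3))) = -3*(5 + (-1 - 60)) = -3*(5 - 61) = -3*(-56) = 168)
47224*U(1, 6) = 47224*168 = 7933632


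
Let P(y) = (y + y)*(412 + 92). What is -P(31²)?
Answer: -968688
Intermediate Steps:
P(y) = 1008*y (P(y) = (2*y)*504 = 1008*y)
-P(31²) = -1008*31² = -1008*961 = -1*968688 = -968688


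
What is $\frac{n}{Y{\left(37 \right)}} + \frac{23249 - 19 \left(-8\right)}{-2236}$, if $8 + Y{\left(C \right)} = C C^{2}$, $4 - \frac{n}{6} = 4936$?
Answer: $- \frac{1251311357}{113242220} \approx -11.05$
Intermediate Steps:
$n = -29592$ ($n = 24 - 29616 = -29592$)
$Y{\left(C \right)} = -8 + C^{3}$ ($Y{\left(C \right)} = -8 + C C^{2} = -8 + C^{3}$)
$\frac{n}{Y{\left(37 \right)}} + \frac{23249 - 19 \left(-8\right)}{-2236} = - \frac{29592}{-8 + 37^{3}} + \frac{23249 - 19 \left(-8\right)}{-2236} = - \frac{29592}{-8 + 50653} + \left(23249 - -152\right) \left(- \frac{1}{2236}\right) = - \frac{29592}{50645} + \left(23249 + 152\right) \left(- \frac{1}{2236}\right) = \left(-29592\right) \frac{1}{50645} + 23401 \left(- \frac{1}{2236}\right) = - \frac{29592}{50645} - \frac{23401}{2236} = - \frac{1251311357}{113242220}$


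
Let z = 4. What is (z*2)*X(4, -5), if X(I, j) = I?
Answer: 32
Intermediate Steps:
(z*2)*X(4, -5) = (4*2)*4 = 8*4 = 32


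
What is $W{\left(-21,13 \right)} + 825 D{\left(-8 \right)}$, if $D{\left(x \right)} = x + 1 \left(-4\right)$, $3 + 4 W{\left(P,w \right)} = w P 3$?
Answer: $- \frac{20211}{2} \approx -10106.0$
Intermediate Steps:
$W{\left(P,w \right)} = - \frac{3}{4} + \frac{3 P w}{4}$ ($W{\left(P,w \right)} = - \frac{3}{4} + \frac{w P 3}{4} = - \frac{3}{4} + \frac{P w 3}{4} = - \frac{3}{4} + \frac{3 P w}{4}$)
$D{\left(x \right)} = -4 + x$ ($D{\left(x \right)} = x - 4 = -4 + x$)
$W{\left(-21,13 \right)} + 825 D{\left(-8 \right)} = \left(- \frac{3}{4} + \frac{3}{4} \left(-21\right) 13\right) + 825 \left(-4 - 8\right) = \left(- \frac{3}{4} - \frac{819}{4}\right) + 825 \left(-12\right) = - \frac{411}{2} - 9900 = - \frac{20211}{2}$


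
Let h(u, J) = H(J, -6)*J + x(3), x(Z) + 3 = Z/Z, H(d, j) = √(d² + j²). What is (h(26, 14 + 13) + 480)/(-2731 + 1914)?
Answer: -478/817 - 81*√85/817 ≈ -1.4991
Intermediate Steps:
x(Z) = -2 (x(Z) = -3 + Z/Z = -3 + 1 = -2)
h(u, J) = -2 + J*√(36 + J²) (h(u, J) = √(J² + (-6)²)*J - 2 = √(J² + 36)*J - 2 = √(36 + J²)*J - 2 = J*√(36 + J²) - 2 = -2 + J*√(36 + J²))
(h(26, 14 + 13) + 480)/(-2731 + 1914) = ((-2 + (14 + 13)*√(36 + (14 + 13)²)) + 480)/(-2731 + 1914) = ((-2 + 27*√(36 + 27²)) + 480)/(-817) = ((-2 + 27*√(36 + 729)) + 480)*(-1/817) = ((-2 + 27*√765) + 480)*(-1/817) = ((-2 + 27*(3*√85)) + 480)*(-1/817) = ((-2 + 81*√85) + 480)*(-1/817) = (478 + 81*√85)*(-1/817) = -478/817 - 81*√85/817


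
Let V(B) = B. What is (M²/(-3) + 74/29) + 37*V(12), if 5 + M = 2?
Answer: 12863/29 ≈ 443.55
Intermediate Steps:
M = -3 (M = -5 + 2 = -3)
(M²/(-3) + 74/29) + 37*V(12) = ((-3)²/(-3) + 74/29) + 37*12 = (9*(-⅓) + 74*(1/29)) + 444 = (-3 + 74/29) + 444 = -13/29 + 444 = 12863/29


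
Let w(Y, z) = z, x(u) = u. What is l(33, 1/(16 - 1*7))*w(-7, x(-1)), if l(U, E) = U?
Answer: -33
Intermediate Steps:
l(33, 1/(16 - 1*7))*w(-7, x(-1)) = 33*(-1) = -33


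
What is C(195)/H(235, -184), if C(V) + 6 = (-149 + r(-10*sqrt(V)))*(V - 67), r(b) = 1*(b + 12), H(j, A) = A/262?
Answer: 1149001/46 + 41920*sqrt(195)/23 ≈ 50430.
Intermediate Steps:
H(j, A) = A/262 (H(j, A) = A*(1/262) = A/262)
r(b) = 12 + b (r(b) = 1*(12 + b) = 12 + b)
C(V) = -6 + (-137 - 10*sqrt(V))*(-67 + V) (C(V) = -6 + (-149 + (12 - 10*sqrt(V)))*(V - 67) = -6 + (-137 - 10*sqrt(V))*(-67 + V))
C(195)/H(235, -184) = (9173 - 137*195 - 1950*sqrt(195) + 670*sqrt(195))/(((1/262)*(-184))) = (9173 - 26715 - 1950*sqrt(195) + 670*sqrt(195))/(-92/131) = (9173 - 26715 - 1950*sqrt(195) + 670*sqrt(195))*(-131/92) = (-17542 - 1280*sqrt(195))*(-131/92) = 1149001/46 + 41920*sqrt(195)/23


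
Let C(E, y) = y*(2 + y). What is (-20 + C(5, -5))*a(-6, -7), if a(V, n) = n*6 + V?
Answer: 240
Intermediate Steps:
a(V, n) = V + 6*n (a(V, n) = 6*n + V = V + 6*n)
(-20 + C(5, -5))*a(-6, -7) = (-20 - 5*(2 - 5))*(-6 + 6*(-7)) = (-20 - 5*(-3))*(-6 - 42) = (-20 + 15)*(-48) = -5*(-48) = 240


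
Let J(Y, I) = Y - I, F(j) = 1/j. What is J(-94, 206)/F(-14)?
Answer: 4200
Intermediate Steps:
J(-94, 206)/F(-14) = (-94 - 1*206)/(1/(-14)) = (-94 - 206)/(-1/14) = -300*(-14) = 4200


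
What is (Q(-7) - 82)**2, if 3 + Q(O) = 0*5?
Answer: 7225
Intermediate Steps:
Q(O) = -3 (Q(O) = -3 + 0*5 = -3 + 0 = -3)
(Q(-7) - 82)**2 = (-3 - 82)**2 = (-85)**2 = 7225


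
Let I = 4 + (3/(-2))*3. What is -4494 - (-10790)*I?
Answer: -9889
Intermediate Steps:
I = -½ (I = 4 + (3*(-½))*3 = 4 - 3/2*3 = 4 - 9/2 = -½ ≈ -0.50000)
-4494 - (-10790)*I = -4494 - (-10790)*(-1)/2 = -4494 - 1*5395 = -4494 - 5395 = -9889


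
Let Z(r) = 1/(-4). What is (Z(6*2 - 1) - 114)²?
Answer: 208849/16 ≈ 13053.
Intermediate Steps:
Z(r) = -¼
(Z(6*2 - 1) - 114)² = (-¼ - 114)² = (-457/4)² = 208849/16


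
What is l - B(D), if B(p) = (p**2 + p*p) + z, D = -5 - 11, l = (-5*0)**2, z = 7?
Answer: -519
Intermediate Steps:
l = 0 (l = 0**2 = 0)
D = -16
B(p) = 7 + 2*p**2 (B(p) = (p**2 + p*p) + 7 = (p**2 + p**2) + 7 = 2*p**2 + 7 = 7 + 2*p**2)
l - B(D) = 0 - (7 + 2*(-16)**2) = 0 - (7 + 2*256) = 0 - (7 + 512) = 0 - 1*519 = 0 - 519 = -519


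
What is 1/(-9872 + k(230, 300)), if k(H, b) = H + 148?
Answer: -1/9494 ≈ -0.00010533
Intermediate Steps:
k(H, b) = 148 + H
1/(-9872 + k(230, 300)) = 1/(-9872 + (148 + 230)) = 1/(-9872 + 378) = 1/(-9494) = -1/9494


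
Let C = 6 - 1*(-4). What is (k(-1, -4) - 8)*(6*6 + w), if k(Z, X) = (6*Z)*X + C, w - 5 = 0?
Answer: 1066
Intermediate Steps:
w = 5 (w = 5 + 0 = 5)
C = 10 (C = 6 + 4 = 10)
k(Z, X) = 10 + 6*X*Z (k(Z, X) = (6*Z)*X + 10 = 6*X*Z + 10 = 10 + 6*X*Z)
(k(-1, -4) - 8)*(6*6 + w) = ((10 + 6*(-4)*(-1)) - 8)*(6*6 + 5) = ((10 + 24) - 8)*(36 + 5) = (34 - 8)*41 = 26*41 = 1066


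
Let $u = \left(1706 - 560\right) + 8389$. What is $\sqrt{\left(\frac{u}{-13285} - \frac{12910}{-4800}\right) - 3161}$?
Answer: $\frac{i \sqrt{321143470181430}}{318840} \approx 56.205 i$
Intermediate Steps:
$u = 9535$ ($u = \left(1706 - 560\right) + 8389 = 1146 + 8389 = 9535$)
$\sqrt{\left(\frac{u}{-13285} - \frac{12910}{-4800}\right) - 3161} = \sqrt{\left(\frac{9535}{-13285} - \frac{12910}{-4800}\right) - 3161} = \sqrt{\left(9535 \left(- \frac{1}{13285}\right) - - \frac{1291}{480}\right) - 3161} = \sqrt{\left(- \frac{1907}{2657} + \frac{1291}{480}\right) - 3161} = \sqrt{\frac{2514827}{1275360} - 3161} = \sqrt{- \frac{4028898133}{1275360}} = \frac{i \sqrt{321143470181430}}{318840}$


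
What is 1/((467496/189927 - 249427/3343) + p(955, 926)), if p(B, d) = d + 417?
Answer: 70547329/89655053658 ≈ 0.00078688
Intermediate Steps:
p(B, d) = 417 + d
1/((467496/189927 - 249427/3343) + p(955, 926)) = 1/((467496/189927 - 249427/3343) + (417 + 926)) = 1/((467496*(1/189927) - 249427*1/3343) + 1343) = 1/((51944/21103 - 249427/3343) + 1343) = 1/(-5090009189/70547329 + 1343) = 1/(89655053658/70547329) = 70547329/89655053658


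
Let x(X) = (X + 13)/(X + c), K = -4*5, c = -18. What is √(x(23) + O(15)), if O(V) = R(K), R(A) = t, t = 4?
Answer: 2*√70/5 ≈ 3.3466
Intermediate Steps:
K = -20
R(A) = 4
O(V) = 4
x(X) = (13 + X)/(-18 + X) (x(X) = (X + 13)/(X - 18) = (13 + X)/(-18 + X))
√(x(23) + O(15)) = √((13 + 23)/(-18 + 23) + 4) = √(36/5 + 4) = √(56/5) = 2*√70/5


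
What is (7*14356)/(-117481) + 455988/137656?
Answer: 1419164267/577570162 ≈ 2.4571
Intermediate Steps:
(7*14356)/(-117481) + 455988/137656 = 100492*(-1/117481) + 455988*(1/137656) = -14356/16783 + 113997/34414 = 1419164267/577570162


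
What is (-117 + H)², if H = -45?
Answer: 26244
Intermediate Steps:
(-117 + H)² = (-117 - 45)² = (-162)² = 26244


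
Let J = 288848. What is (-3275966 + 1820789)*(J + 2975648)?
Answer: -4750419495792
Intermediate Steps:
(-3275966 + 1820789)*(J + 2975648) = (-3275966 + 1820789)*(288848 + 2975648) = -1455177*3264496 = -4750419495792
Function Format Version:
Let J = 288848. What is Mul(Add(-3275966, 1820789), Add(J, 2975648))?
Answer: -4750419495792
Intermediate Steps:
Mul(Add(-3275966, 1820789), Add(J, 2975648)) = Mul(Add(-3275966, 1820789), Add(288848, 2975648)) = Mul(-1455177, 3264496) = -4750419495792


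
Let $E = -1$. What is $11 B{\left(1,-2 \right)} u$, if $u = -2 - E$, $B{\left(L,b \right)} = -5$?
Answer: $55$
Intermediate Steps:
$u = -1$ ($u = -2 - -1 = -2 + 1 = -1$)
$11 B{\left(1,-2 \right)} u = 11 \left(-5\right) \left(-1\right) = \left(-55\right) \left(-1\right) = 55$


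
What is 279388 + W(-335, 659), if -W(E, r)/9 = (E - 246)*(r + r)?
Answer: 7171210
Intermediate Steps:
W(E, r) = -18*r*(-246 + E) (W(E, r) = -9*(E - 246)*(r + r) = -9*(-246 + E)*2*r = -18*r*(-246 + E))
279388 + W(-335, 659) = 279388 + 18*659*(246 - 1*(-335)) = 279388 + 18*659*(246 + 335) = 279388 + 18*659*581 = 279388 + 6891822 = 7171210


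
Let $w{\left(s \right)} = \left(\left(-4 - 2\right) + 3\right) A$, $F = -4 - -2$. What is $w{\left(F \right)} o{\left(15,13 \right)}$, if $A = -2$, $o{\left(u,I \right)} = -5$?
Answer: $-30$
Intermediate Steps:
$F = -2$ ($F = -4 + 2 = -2$)
$w{\left(s \right)} = 6$ ($w{\left(s \right)} = \left(\left(-4 - 2\right) + 3\right) \left(-2\right) = \left(-6 + 3\right) \left(-2\right) = \left(-3\right) \left(-2\right) = 6$)
$w{\left(F \right)} o{\left(15,13 \right)} = 6 \left(-5\right) = -30$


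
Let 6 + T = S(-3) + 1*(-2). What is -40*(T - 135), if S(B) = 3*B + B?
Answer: 6200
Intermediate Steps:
S(B) = 4*B
T = -20 (T = -6 + (4*(-3) + 1*(-2)) = -6 + (-12 - 2) = -6 - 14 = -20)
-40*(T - 135) = -40*(-20 - 135) = -40*(-155) = 6200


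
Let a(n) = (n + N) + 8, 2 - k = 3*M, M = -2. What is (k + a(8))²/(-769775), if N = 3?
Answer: -729/769775 ≈ -0.00094703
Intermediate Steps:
k = 8 (k = 2 - 3*(-2) = 2 - 1*(-6) = 2 + 6 = 8)
a(n) = 11 + n (a(n) = (n + 3) + 8 = (3 + n) + 8 = 11 + n)
(k + a(8))²/(-769775) = (8 + (11 + 8))²/(-769775) = (8 + 19)²*(-1/769775) = 27²*(-1/769775) = 729*(-1/769775) = -729/769775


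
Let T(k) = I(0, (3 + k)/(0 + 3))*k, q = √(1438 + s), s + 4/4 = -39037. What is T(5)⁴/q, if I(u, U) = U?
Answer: -64000*I*√94/3807 ≈ -162.99*I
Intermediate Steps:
s = -39038 (s = -1 - 39037 = -39038)
q = 20*I*√94 (q = √(1438 - 39038) = √(-37600) = 20*I*√94 ≈ 193.91*I)
T(k) = k*(1 + k/3) (T(k) = ((3 + k)/(0 + 3))*k = ((3 + k)/3)*k = ((3 + k)*(⅓))*k = (1 + k/3)*k = k*(1 + k/3))
T(5)⁴/q = ((⅓)*5*(3 + 5))⁴/((20*I*√94)) = ((⅓)*5*8)⁴*(-I*√94/1880) = (40/3)⁴*(-I*√94/1880) = 2560000*(-I*√94/1880)/81 = -64000*I*√94/3807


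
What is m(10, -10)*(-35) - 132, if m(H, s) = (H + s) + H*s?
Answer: 3368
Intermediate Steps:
m(H, s) = H + s + H*s
m(10, -10)*(-35) - 132 = (10 - 10 + 10*(-10))*(-35) - 132 = (10 - 10 - 100)*(-35) - 132 = -100*(-35) - 132 = 3500 - 132 = 3368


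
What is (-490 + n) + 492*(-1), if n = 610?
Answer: -372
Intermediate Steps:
(-490 + n) + 492*(-1) = (-490 + 610) + 492*(-1) = 120 - 492 = -372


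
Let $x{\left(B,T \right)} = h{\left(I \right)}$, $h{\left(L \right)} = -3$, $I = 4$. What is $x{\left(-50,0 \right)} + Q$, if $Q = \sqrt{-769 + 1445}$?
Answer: $23$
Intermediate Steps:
$x{\left(B,T \right)} = -3$
$Q = 26$ ($Q = \sqrt{676} = 26$)
$x{\left(-50,0 \right)} + Q = -3 + 26 = 23$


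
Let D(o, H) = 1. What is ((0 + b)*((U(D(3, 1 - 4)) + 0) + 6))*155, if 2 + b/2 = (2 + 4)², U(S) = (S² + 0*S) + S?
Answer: 84320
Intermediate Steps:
U(S) = S + S² (U(S) = (S² + 0) + S = S² + S = S + S²)
b = 68 (b = -4 + 2*(2 + 4)² = -4 + 2*6² = -4 + 2*36 = -4 + 72 = 68)
((0 + b)*((U(D(3, 1 - 4)) + 0) + 6))*155 = ((0 + 68)*((1*(1 + 1) + 0) + 6))*155 = (68*((1*2 + 0) + 6))*155 = (68*((2 + 0) + 6))*155 = (68*(2 + 6))*155 = (68*8)*155 = 544*155 = 84320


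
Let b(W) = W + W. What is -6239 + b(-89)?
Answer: -6417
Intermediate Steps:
b(W) = 2*W
-6239 + b(-89) = -6239 + 2*(-89) = -6239 - 178 = -6417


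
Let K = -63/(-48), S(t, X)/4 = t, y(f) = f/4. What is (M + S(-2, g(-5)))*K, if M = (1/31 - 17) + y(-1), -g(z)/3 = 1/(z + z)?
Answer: -65667/1984 ≈ -33.098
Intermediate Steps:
y(f) = f/4 (y(f) = f*(¼) = f/4)
g(z) = -3/(2*z) (g(z) = -3/(z + z) = -3*1/(2*z) = -3/(2*z))
S(t, X) = 4*t
K = 21/16 (K = -63*(-1/48) = 21/16 ≈ 1.3125)
M = -2135/124 (M = (1/31 - 17) + (¼)*(-1) = (1/31 - 17) - ¼ = -526/31 - ¼ = -2135/124 ≈ -17.218)
(M + S(-2, g(-5)))*K = (-2135/124 + 4*(-2))*(21/16) = (-2135/124 - 8)*(21/16) = -3127/124*21/16 = -65667/1984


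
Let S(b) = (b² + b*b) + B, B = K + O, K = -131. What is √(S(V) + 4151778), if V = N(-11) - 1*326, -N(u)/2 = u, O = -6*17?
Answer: √4336377 ≈ 2082.4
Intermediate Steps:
O = -102
N(u) = -2*u
B = -233 (B = -131 - 102 = -233)
V = -304 (V = -2*(-11) - 1*326 = 22 - 326 = -304)
S(b) = -233 + 2*b² (S(b) = (b² + b*b) - 233 = (b² + b²) - 233 = 2*b² - 233 = -233 + 2*b²)
√(S(V) + 4151778) = √((-233 + 2*(-304)²) + 4151778) = √((-233 + 2*92416) + 4151778) = √((-233 + 184832) + 4151778) = √(184599 + 4151778) = √4336377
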